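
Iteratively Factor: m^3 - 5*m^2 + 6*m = (m - 3)*(m^2 - 2*m) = (m - 3)*(m - 2)*(m)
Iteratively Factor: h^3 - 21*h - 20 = (h - 5)*(h^2 + 5*h + 4) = (h - 5)*(h + 1)*(h + 4)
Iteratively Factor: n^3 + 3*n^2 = (n + 3)*(n^2) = n*(n + 3)*(n)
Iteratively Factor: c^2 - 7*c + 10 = (c - 5)*(c - 2)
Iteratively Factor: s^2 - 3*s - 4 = (s + 1)*(s - 4)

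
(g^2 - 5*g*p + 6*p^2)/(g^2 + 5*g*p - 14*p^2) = (g - 3*p)/(g + 7*p)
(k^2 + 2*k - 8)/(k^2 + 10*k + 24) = (k - 2)/(k + 6)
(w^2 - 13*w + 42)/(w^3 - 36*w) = (w - 7)/(w*(w + 6))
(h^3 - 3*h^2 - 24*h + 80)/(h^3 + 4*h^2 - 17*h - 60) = (h - 4)/(h + 3)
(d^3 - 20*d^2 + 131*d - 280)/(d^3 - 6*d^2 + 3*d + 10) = (d^2 - 15*d + 56)/(d^2 - d - 2)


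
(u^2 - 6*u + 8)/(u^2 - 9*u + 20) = (u - 2)/(u - 5)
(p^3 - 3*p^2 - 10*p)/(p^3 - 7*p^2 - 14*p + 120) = p*(p + 2)/(p^2 - 2*p - 24)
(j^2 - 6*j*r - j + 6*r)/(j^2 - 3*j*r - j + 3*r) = (-j + 6*r)/(-j + 3*r)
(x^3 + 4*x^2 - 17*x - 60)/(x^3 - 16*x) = (x^2 + 8*x + 15)/(x*(x + 4))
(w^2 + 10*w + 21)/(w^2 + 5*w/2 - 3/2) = 2*(w + 7)/(2*w - 1)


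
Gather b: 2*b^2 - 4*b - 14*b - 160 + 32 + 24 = 2*b^2 - 18*b - 104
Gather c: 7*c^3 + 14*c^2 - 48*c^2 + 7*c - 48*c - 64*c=7*c^3 - 34*c^2 - 105*c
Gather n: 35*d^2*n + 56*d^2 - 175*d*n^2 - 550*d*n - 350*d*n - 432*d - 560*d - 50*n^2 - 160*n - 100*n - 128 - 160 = 56*d^2 - 992*d + n^2*(-175*d - 50) + n*(35*d^2 - 900*d - 260) - 288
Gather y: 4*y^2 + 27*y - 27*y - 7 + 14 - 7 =4*y^2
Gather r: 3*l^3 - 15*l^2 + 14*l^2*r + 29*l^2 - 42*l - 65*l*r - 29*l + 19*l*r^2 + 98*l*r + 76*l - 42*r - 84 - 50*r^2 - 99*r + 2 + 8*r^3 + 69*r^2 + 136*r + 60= 3*l^3 + 14*l^2 + 5*l + 8*r^3 + r^2*(19*l + 19) + r*(14*l^2 + 33*l - 5) - 22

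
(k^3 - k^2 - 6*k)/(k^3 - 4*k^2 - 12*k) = (k - 3)/(k - 6)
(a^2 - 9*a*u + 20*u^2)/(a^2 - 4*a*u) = (a - 5*u)/a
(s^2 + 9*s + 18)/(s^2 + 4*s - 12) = (s + 3)/(s - 2)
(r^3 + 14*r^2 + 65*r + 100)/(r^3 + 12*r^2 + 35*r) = (r^2 + 9*r + 20)/(r*(r + 7))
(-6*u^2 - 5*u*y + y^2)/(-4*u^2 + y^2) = (6*u^2 + 5*u*y - y^2)/(4*u^2 - y^2)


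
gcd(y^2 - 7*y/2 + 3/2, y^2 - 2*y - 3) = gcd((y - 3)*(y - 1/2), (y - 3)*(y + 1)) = y - 3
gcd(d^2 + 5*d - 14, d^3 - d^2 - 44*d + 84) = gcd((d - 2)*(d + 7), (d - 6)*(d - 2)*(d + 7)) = d^2 + 5*d - 14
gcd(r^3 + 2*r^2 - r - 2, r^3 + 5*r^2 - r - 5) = r^2 - 1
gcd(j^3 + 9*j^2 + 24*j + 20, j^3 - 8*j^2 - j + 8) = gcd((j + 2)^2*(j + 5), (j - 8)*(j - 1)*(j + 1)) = 1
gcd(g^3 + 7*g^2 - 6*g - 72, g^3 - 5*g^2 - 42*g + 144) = g^2 + 3*g - 18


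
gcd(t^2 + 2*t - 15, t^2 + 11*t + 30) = t + 5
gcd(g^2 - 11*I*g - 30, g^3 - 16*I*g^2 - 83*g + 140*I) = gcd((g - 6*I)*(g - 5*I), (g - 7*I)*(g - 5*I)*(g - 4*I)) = g - 5*I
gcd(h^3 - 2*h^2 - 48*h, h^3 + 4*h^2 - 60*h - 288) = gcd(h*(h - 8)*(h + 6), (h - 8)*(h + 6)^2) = h^2 - 2*h - 48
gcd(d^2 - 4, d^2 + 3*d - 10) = d - 2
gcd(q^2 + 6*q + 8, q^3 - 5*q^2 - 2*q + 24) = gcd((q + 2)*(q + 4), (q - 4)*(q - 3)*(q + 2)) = q + 2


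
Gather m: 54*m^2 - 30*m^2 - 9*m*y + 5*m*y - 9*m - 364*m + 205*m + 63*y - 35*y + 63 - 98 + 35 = 24*m^2 + m*(-4*y - 168) + 28*y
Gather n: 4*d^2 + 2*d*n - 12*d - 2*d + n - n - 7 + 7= 4*d^2 + 2*d*n - 14*d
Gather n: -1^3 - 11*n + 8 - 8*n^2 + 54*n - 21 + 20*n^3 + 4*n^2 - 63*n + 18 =20*n^3 - 4*n^2 - 20*n + 4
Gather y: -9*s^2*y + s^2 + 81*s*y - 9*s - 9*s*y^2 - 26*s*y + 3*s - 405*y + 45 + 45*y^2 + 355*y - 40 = s^2 - 6*s + y^2*(45 - 9*s) + y*(-9*s^2 + 55*s - 50) + 5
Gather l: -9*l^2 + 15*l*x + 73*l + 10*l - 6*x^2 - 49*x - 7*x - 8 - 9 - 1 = -9*l^2 + l*(15*x + 83) - 6*x^2 - 56*x - 18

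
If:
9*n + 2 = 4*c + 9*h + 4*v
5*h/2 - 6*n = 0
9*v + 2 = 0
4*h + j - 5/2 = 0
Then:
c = 13/18 - 63*n/20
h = 12*n/5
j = 5/2 - 48*n/5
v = -2/9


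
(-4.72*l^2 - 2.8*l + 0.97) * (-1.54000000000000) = 7.2688*l^2 + 4.312*l - 1.4938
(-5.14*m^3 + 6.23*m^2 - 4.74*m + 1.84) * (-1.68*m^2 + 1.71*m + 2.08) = 8.6352*m^5 - 19.2558*m^4 + 7.9253*m^3 + 1.7618*m^2 - 6.7128*m + 3.8272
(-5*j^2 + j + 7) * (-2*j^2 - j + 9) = 10*j^4 + 3*j^3 - 60*j^2 + 2*j + 63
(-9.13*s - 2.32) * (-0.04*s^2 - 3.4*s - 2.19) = 0.3652*s^3 + 31.1348*s^2 + 27.8827*s + 5.0808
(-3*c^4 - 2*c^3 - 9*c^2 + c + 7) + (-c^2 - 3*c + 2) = -3*c^4 - 2*c^3 - 10*c^2 - 2*c + 9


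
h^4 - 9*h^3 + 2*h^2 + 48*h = h*(h - 8)*(h - 3)*(h + 2)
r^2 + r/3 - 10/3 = (r - 5/3)*(r + 2)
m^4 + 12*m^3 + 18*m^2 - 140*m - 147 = (m - 3)*(m + 1)*(m + 7)^2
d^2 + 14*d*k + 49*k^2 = (d + 7*k)^2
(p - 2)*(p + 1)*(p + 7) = p^3 + 6*p^2 - 9*p - 14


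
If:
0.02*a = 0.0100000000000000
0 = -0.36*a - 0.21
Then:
No Solution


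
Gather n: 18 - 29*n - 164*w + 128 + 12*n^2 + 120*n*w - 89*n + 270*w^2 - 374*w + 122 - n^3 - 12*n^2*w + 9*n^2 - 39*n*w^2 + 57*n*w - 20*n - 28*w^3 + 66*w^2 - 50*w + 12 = -n^3 + n^2*(21 - 12*w) + n*(-39*w^2 + 177*w - 138) - 28*w^3 + 336*w^2 - 588*w + 280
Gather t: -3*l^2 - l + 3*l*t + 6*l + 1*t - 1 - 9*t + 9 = -3*l^2 + 5*l + t*(3*l - 8) + 8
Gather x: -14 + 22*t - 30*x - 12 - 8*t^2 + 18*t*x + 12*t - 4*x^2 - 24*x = -8*t^2 + 34*t - 4*x^2 + x*(18*t - 54) - 26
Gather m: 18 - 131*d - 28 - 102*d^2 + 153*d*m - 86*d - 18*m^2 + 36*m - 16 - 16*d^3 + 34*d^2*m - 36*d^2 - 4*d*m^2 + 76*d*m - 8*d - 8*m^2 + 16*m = -16*d^3 - 138*d^2 - 225*d + m^2*(-4*d - 26) + m*(34*d^2 + 229*d + 52) - 26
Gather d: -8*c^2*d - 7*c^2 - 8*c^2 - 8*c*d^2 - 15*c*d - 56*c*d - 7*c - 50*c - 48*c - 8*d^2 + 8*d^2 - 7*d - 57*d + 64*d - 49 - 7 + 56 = -15*c^2 - 8*c*d^2 - 105*c + d*(-8*c^2 - 71*c)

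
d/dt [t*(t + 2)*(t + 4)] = 3*t^2 + 12*t + 8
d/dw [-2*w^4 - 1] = -8*w^3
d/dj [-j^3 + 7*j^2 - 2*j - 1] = -3*j^2 + 14*j - 2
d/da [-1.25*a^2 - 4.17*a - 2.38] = -2.5*a - 4.17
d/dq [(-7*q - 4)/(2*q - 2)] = 11/(2*(q - 1)^2)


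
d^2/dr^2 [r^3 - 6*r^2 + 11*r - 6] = 6*r - 12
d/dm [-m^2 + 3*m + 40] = 3 - 2*m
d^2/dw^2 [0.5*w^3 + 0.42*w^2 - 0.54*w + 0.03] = 3.0*w + 0.84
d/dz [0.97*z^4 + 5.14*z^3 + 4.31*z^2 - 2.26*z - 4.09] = 3.88*z^3 + 15.42*z^2 + 8.62*z - 2.26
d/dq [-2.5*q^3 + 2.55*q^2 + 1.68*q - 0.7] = -7.5*q^2 + 5.1*q + 1.68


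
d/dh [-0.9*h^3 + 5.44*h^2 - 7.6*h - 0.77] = -2.7*h^2 + 10.88*h - 7.6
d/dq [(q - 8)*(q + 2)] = 2*q - 6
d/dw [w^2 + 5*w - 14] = 2*w + 5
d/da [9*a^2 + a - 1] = 18*a + 1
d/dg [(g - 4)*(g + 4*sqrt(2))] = 2*g - 4 + 4*sqrt(2)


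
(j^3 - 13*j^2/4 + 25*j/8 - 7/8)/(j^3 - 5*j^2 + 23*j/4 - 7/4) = (4*j - 7)/(2*(2*j - 7))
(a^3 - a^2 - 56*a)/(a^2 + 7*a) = a - 8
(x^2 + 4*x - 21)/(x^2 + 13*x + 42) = (x - 3)/(x + 6)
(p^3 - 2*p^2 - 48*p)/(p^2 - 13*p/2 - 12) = 2*p*(p + 6)/(2*p + 3)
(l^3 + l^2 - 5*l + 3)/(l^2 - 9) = (l^2 - 2*l + 1)/(l - 3)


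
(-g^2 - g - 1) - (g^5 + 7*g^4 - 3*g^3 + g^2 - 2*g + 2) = -g^5 - 7*g^4 + 3*g^3 - 2*g^2 + g - 3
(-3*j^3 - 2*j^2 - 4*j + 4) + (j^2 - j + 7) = -3*j^3 - j^2 - 5*j + 11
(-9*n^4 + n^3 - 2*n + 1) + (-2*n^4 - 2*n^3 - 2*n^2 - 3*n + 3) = -11*n^4 - n^3 - 2*n^2 - 5*n + 4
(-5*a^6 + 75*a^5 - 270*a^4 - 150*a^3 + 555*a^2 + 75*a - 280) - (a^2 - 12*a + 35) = -5*a^6 + 75*a^5 - 270*a^4 - 150*a^3 + 554*a^2 + 87*a - 315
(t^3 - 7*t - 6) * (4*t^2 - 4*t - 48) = 4*t^5 - 4*t^4 - 76*t^3 + 4*t^2 + 360*t + 288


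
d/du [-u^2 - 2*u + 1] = -2*u - 2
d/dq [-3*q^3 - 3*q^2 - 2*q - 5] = -9*q^2 - 6*q - 2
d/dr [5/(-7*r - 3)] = 35/(7*r + 3)^2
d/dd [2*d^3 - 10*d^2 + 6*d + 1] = 6*d^2 - 20*d + 6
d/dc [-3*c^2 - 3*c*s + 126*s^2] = -6*c - 3*s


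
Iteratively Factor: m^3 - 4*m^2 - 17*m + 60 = (m - 5)*(m^2 + m - 12) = (m - 5)*(m + 4)*(m - 3)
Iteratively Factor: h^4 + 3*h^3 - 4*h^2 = (h - 1)*(h^3 + 4*h^2) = (h - 1)*(h + 4)*(h^2) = h*(h - 1)*(h + 4)*(h)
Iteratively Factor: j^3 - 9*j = (j + 3)*(j^2 - 3*j) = j*(j + 3)*(j - 3)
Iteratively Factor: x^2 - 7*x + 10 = (x - 5)*(x - 2)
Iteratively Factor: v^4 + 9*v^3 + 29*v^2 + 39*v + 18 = (v + 2)*(v^3 + 7*v^2 + 15*v + 9) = (v + 2)*(v + 3)*(v^2 + 4*v + 3) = (v + 2)*(v + 3)^2*(v + 1)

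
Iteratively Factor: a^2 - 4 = (a - 2)*(a + 2)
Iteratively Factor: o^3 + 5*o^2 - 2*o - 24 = (o - 2)*(o^2 + 7*o + 12) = (o - 2)*(o + 4)*(o + 3)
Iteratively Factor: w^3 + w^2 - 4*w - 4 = (w + 1)*(w^2 - 4) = (w + 1)*(w + 2)*(w - 2)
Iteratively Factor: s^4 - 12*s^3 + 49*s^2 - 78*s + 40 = (s - 4)*(s^3 - 8*s^2 + 17*s - 10) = (s - 4)*(s - 2)*(s^2 - 6*s + 5) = (s - 4)*(s - 2)*(s - 1)*(s - 5)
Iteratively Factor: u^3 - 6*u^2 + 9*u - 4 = (u - 1)*(u^2 - 5*u + 4) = (u - 4)*(u - 1)*(u - 1)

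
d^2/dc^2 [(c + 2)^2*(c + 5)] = 6*c + 18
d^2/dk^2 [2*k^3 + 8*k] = 12*k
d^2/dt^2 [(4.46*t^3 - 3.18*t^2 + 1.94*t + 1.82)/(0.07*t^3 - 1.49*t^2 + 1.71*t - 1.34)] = (0.899192000000001*t^6 - 3.14613600000003*t^5 + 6.19701599999996*t^4 - 6.99498400000007*t^3 + 4.51154400000001*t^2 - 1.98894*t + 0.846715999999997)/(0.000343*t^9 - 0.021903*t^8 + 0.491358*t^7 - 4.397765*t^6 + 12.841746*t^5 - 22.957917*t^4 + 25.862403*t^3 - 19.781214*t^2 + 9.211428*t - 2.406104)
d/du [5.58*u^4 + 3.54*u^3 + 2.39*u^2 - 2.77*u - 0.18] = 22.32*u^3 + 10.62*u^2 + 4.78*u - 2.77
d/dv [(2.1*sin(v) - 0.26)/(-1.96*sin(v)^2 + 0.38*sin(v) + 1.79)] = (4.116*sin(v)^2 - 1.0192*sin(v) + 3.8578)*cos(v)/(3.8416*sin(v)^4 - 1.4896*sin(v)^3 - 6.8724*sin(v)^2 + 1.3604*sin(v) + 3.2041)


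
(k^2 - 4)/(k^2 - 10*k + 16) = (k + 2)/(k - 8)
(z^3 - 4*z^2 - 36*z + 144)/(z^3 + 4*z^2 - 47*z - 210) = (z^2 - 10*z + 24)/(z^2 - 2*z - 35)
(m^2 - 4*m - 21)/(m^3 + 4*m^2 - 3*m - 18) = (m - 7)/(m^2 + m - 6)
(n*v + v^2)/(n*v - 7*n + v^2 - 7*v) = v/(v - 7)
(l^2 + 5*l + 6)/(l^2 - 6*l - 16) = (l + 3)/(l - 8)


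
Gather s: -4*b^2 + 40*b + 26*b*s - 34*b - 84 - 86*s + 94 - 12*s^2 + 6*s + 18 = -4*b^2 + 6*b - 12*s^2 + s*(26*b - 80) + 28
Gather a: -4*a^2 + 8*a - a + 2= -4*a^2 + 7*a + 2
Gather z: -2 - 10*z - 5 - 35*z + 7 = -45*z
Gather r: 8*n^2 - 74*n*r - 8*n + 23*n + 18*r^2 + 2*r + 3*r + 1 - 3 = 8*n^2 + 15*n + 18*r^2 + r*(5 - 74*n) - 2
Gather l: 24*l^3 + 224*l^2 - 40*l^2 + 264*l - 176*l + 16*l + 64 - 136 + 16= 24*l^3 + 184*l^2 + 104*l - 56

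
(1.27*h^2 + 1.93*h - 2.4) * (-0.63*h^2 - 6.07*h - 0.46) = -0.8001*h^4 - 8.9248*h^3 - 10.7873*h^2 + 13.6802*h + 1.104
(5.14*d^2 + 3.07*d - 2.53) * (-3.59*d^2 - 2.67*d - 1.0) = -18.4526*d^4 - 24.7451*d^3 - 4.2542*d^2 + 3.6851*d + 2.53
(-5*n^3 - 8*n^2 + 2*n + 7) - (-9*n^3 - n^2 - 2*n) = 4*n^3 - 7*n^2 + 4*n + 7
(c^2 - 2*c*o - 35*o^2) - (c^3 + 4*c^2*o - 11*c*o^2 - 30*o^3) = -c^3 - 4*c^2*o + c^2 + 11*c*o^2 - 2*c*o + 30*o^3 - 35*o^2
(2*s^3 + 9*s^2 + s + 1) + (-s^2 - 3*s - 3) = 2*s^3 + 8*s^2 - 2*s - 2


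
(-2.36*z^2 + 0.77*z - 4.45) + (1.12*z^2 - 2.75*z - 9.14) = -1.24*z^2 - 1.98*z - 13.59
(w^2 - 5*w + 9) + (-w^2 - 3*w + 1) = 10 - 8*w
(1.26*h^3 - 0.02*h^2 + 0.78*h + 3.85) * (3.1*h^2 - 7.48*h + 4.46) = 3.906*h^5 - 9.4868*h^4 + 8.1872*h^3 + 6.0114*h^2 - 25.3192*h + 17.171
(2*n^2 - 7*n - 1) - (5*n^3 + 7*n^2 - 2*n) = -5*n^3 - 5*n^2 - 5*n - 1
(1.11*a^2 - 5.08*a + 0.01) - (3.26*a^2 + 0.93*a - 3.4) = -2.15*a^2 - 6.01*a + 3.41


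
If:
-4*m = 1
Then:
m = -1/4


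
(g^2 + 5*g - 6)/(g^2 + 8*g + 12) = (g - 1)/(g + 2)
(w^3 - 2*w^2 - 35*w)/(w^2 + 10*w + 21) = w*(w^2 - 2*w - 35)/(w^2 + 10*w + 21)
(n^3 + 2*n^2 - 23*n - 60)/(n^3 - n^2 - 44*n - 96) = (n - 5)/(n - 8)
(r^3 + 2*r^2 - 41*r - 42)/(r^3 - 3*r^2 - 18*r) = (r^2 + 8*r + 7)/(r*(r + 3))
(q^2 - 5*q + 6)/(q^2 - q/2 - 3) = 2*(q - 3)/(2*q + 3)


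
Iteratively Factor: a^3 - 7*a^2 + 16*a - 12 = (a - 2)*(a^2 - 5*a + 6) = (a - 2)^2*(a - 3)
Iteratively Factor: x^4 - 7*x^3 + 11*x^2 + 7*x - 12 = (x + 1)*(x^3 - 8*x^2 + 19*x - 12) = (x - 4)*(x + 1)*(x^2 - 4*x + 3) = (x - 4)*(x - 1)*(x + 1)*(x - 3)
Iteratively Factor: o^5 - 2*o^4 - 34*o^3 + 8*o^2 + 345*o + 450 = (o + 3)*(o^4 - 5*o^3 - 19*o^2 + 65*o + 150) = (o - 5)*(o + 3)*(o^3 - 19*o - 30) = (o - 5)*(o + 2)*(o + 3)*(o^2 - 2*o - 15) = (o - 5)*(o + 2)*(o + 3)^2*(o - 5)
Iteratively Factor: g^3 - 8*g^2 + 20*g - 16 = (g - 2)*(g^2 - 6*g + 8) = (g - 4)*(g - 2)*(g - 2)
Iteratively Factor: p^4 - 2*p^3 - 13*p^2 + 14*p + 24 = (p + 1)*(p^3 - 3*p^2 - 10*p + 24) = (p + 1)*(p + 3)*(p^2 - 6*p + 8) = (p - 4)*(p + 1)*(p + 3)*(p - 2)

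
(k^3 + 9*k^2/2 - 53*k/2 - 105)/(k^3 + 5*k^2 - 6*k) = (2*k^2 - 3*k - 35)/(2*k*(k - 1))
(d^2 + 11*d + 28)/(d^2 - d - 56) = (d + 4)/(d - 8)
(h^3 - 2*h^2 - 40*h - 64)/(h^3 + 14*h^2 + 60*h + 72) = (h^2 - 4*h - 32)/(h^2 + 12*h + 36)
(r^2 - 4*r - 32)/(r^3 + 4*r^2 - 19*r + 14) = (r^2 - 4*r - 32)/(r^3 + 4*r^2 - 19*r + 14)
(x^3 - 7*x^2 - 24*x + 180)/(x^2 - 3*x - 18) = (x^2 - x - 30)/(x + 3)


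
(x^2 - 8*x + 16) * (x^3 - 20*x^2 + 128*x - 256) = x^5 - 28*x^4 + 304*x^3 - 1600*x^2 + 4096*x - 4096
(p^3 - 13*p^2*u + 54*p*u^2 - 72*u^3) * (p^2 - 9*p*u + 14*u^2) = p^5 - 22*p^4*u + 185*p^3*u^2 - 740*p^2*u^3 + 1404*p*u^4 - 1008*u^5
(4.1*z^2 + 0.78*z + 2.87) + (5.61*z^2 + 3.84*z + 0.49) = 9.71*z^2 + 4.62*z + 3.36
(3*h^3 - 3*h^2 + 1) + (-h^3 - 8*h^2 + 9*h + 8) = 2*h^3 - 11*h^2 + 9*h + 9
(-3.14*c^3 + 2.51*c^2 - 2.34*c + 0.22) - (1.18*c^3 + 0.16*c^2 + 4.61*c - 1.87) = -4.32*c^3 + 2.35*c^2 - 6.95*c + 2.09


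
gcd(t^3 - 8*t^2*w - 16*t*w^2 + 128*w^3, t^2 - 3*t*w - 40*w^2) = t - 8*w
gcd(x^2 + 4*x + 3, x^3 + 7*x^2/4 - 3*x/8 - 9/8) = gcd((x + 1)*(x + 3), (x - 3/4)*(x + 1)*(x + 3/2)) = x + 1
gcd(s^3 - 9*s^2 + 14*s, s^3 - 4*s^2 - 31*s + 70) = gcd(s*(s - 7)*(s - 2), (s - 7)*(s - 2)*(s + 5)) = s^2 - 9*s + 14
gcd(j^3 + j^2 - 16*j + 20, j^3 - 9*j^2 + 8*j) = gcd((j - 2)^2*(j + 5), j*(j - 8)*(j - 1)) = 1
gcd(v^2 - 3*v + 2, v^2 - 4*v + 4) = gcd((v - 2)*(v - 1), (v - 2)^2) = v - 2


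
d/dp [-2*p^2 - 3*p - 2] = -4*p - 3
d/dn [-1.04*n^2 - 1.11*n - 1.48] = -2.08*n - 1.11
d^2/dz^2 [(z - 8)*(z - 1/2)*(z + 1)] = 6*z - 15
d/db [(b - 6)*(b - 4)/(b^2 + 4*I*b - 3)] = (b^2*(10 + 4*I) - 54*b + 30 - 96*I)/(b^4 + 8*I*b^3 - 22*b^2 - 24*I*b + 9)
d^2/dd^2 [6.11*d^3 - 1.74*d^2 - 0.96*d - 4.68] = 36.66*d - 3.48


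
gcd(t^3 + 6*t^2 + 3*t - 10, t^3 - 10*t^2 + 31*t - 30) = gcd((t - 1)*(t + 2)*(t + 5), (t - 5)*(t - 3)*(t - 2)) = 1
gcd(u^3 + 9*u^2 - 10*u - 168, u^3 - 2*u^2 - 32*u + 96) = u^2 + 2*u - 24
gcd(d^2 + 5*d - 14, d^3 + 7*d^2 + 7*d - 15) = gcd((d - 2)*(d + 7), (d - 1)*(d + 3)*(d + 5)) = 1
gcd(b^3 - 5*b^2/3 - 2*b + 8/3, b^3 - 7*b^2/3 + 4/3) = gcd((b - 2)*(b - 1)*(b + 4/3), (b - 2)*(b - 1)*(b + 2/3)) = b^2 - 3*b + 2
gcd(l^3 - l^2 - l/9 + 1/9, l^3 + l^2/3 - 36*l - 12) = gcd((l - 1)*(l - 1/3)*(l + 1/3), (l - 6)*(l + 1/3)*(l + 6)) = l + 1/3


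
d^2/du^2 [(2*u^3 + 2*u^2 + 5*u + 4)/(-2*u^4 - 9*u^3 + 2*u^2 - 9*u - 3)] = 2*(-8*u^9 - 24*u^8 - 252*u^7 - 834*u^6 - 1389*u^5 - 306*u^4 + 1285*u^3 - 264*u^2 + 396*u - 231)/(8*u^12 + 108*u^11 + 462*u^10 + 621*u^9 + 546*u^8 + 2403*u^7 + 163*u^6 + 2295*u^5 + 1062*u^4 + 648*u^3 + 675*u^2 + 243*u + 27)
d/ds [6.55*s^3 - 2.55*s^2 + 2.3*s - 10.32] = 19.65*s^2 - 5.1*s + 2.3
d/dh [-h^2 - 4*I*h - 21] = -2*h - 4*I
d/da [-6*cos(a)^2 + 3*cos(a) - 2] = 3*(4*cos(a) - 1)*sin(a)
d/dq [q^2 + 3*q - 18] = 2*q + 3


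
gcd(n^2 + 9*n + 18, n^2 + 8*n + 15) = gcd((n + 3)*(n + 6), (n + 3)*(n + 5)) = n + 3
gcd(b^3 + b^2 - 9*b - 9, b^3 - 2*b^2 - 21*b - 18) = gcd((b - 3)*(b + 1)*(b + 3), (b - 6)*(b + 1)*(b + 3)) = b^2 + 4*b + 3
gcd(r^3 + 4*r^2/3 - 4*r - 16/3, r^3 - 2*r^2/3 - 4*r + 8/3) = r^2 - 4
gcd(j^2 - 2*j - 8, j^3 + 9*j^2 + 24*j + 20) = j + 2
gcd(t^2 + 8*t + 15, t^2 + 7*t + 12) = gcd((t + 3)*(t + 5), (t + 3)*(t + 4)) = t + 3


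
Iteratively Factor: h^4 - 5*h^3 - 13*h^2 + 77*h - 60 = (h - 1)*(h^3 - 4*h^2 - 17*h + 60) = (h - 5)*(h - 1)*(h^2 + h - 12) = (h - 5)*(h - 1)*(h + 4)*(h - 3)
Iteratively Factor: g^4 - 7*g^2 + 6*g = (g)*(g^3 - 7*g + 6) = g*(g - 2)*(g^2 + 2*g - 3) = g*(g - 2)*(g + 3)*(g - 1)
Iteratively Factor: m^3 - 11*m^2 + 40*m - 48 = (m - 4)*(m^2 - 7*m + 12) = (m - 4)^2*(m - 3)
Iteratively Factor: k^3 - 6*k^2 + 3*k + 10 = (k - 5)*(k^2 - k - 2) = (k - 5)*(k - 2)*(k + 1)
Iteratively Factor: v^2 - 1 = (v + 1)*(v - 1)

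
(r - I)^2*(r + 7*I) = r^3 + 5*I*r^2 + 13*r - 7*I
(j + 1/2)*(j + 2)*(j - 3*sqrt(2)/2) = j^3 - 3*sqrt(2)*j^2/2 + 5*j^2/2 - 15*sqrt(2)*j/4 + j - 3*sqrt(2)/2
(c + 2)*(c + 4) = c^2 + 6*c + 8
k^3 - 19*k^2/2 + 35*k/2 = k*(k - 7)*(k - 5/2)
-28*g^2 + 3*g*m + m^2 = (-4*g + m)*(7*g + m)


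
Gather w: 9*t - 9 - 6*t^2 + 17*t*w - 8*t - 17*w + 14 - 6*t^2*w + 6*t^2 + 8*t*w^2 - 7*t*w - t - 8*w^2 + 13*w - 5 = w^2*(8*t - 8) + w*(-6*t^2 + 10*t - 4)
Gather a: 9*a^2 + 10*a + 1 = 9*a^2 + 10*a + 1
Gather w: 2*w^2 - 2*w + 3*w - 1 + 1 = 2*w^2 + w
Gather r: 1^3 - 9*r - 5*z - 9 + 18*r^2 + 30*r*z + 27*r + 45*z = 18*r^2 + r*(30*z + 18) + 40*z - 8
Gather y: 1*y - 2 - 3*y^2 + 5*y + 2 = -3*y^2 + 6*y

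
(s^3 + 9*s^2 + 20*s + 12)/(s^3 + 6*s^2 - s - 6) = (s + 2)/(s - 1)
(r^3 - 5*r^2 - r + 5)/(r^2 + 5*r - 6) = (r^2 - 4*r - 5)/(r + 6)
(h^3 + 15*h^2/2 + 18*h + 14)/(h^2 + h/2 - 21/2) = (h^2 + 4*h + 4)/(h - 3)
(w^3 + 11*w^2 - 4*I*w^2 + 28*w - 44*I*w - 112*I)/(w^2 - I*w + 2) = (w^3 + w^2*(11 - 4*I) + w*(28 - 44*I) - 112*I)/(w^2 - I*w + 2)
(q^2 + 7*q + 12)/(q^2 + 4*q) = (q + 3)/q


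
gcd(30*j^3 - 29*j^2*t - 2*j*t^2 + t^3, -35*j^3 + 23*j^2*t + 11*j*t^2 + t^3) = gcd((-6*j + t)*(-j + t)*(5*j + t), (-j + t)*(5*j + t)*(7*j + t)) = -5*j^2 + 4*j*t + t^2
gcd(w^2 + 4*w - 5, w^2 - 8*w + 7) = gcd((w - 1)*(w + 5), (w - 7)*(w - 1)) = w - 1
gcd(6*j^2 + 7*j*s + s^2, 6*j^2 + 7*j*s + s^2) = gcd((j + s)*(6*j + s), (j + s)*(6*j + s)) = 6*j^2 + 7*j*s + s^2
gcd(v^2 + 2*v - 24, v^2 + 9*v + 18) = v + 6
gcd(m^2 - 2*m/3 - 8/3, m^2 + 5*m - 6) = 1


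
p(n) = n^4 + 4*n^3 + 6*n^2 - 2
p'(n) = 4*n^3 + 12*n^2 + 12*n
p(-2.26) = 8.56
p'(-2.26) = -12.00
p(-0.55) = -0.76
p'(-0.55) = -3.64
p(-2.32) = 9.32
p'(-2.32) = -13.20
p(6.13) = 2556.87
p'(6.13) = 1445.87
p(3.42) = 364.99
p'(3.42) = 341.40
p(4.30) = 768.85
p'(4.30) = 591.51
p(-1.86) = 4.99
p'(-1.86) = -6.54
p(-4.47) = 159.86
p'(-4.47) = -171.13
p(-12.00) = 14686.00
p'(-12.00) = -5328.00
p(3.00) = 241.00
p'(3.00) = 252.00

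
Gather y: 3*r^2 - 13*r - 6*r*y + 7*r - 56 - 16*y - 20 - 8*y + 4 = 3*r^2 - 6*r + y*(-6*r - 24) - 72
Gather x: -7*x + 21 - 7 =14 - 7*x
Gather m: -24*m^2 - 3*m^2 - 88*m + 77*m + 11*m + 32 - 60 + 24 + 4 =-27*m^2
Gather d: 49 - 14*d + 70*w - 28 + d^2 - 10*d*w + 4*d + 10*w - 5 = d^2 + d*(-10*w - 10) + 80*w + 16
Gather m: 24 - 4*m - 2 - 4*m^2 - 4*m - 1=-4*m^2 - 8*m + 21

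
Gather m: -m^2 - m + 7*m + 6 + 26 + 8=-m^2 + 6*m + 40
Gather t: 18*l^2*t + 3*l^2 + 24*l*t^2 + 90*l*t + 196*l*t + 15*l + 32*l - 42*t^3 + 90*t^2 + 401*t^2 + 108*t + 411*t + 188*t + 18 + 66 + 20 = 3*l^2 + 47*l - 42*t^3 + t^2*(24*l + 491) + t*(18*l^2 + 286*l + 707) + 104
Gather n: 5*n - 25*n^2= -25*n^2 + 5*n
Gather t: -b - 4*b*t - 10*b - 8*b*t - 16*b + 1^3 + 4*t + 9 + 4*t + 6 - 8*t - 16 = -12*b*t - 27*b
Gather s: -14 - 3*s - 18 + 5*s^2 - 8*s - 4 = 5*s^2 - 11*s - 36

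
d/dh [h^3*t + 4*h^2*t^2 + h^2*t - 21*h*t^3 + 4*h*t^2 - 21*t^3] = t*(3*h^2 + 8*h*t + 2*h - 21*t^2 + 4*t)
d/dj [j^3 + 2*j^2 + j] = 3*j^2 + 4*j + 1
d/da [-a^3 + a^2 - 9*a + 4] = -3*a^2 + 2*a - 9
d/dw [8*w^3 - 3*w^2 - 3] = 6*w*(4*w - 1)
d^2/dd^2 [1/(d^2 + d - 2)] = 2*(-d^2 - d + (2*d + 1)^2 + 2)/(d^2 + d - 2)^3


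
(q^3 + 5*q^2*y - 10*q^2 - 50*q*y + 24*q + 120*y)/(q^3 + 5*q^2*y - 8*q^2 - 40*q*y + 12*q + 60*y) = (q - 4)/(q - 2)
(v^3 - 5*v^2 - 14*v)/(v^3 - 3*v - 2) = v*(-v^2 + 5*v + 14)/(-v^3 + 3*v + 2)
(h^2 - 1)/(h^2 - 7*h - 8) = (h - 1)/(h - 8)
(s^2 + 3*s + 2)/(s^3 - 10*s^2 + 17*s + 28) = (s + 2)/(s^2 - 11*s + 28)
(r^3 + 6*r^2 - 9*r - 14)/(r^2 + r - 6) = (r^2 + 8*r + 7)/(r + 3)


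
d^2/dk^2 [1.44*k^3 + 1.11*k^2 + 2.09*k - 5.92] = 8.64*k + 2.22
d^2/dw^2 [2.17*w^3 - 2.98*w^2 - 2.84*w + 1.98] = 13.02*w - 5.96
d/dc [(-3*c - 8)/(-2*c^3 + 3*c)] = 12*(-c^3 - 4*c^2 + 2)/(c^2*(4*c^4 - 12*c^2 + 9))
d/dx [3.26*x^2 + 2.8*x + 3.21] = 6.52*x + 2.8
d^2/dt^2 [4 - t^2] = -2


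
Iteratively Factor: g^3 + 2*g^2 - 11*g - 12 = (g - 3)*(g^2 + 5*g + 4) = (g - 3)*(g + 4)*(g + 1)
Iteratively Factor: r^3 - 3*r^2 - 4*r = (r - 4)*(r^2 + r) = (r - 4)*(r + 1)*(r)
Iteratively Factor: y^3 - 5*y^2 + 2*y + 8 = (y + 1)*(y^2 - 6*y + 8) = (y - 2)*(y + 1)*(y - 4)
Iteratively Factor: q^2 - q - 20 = (q - 5)*(q + 4)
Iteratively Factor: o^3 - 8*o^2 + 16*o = (o)*(o^2 - 8*o + 16) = o*(o - 4)*(o - 4)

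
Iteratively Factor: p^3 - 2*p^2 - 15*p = (p)*(p^2 - 2*p - 15) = p*(p + 3)*(p - 5)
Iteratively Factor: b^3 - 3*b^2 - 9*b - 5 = (b + 1)*(b^2 - 4*b - 5) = (b + 1)^2*(b - 5)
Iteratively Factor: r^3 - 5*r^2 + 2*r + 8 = (r - 4)*(r^2 - r - 2) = (r - 4)*(r - 2)*(r + 1)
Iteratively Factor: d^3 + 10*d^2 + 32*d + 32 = (d + 4)*(d^2 + 6*d + 8) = (d + 4)^2*(d + 2)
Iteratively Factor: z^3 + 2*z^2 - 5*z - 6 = (z + 3)*(z^2 - z - 2) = (z + 1)*(z + 3)*(z - 2)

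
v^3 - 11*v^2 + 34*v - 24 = (v - 6)*(v - 4)*(v - 1)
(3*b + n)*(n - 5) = 3*b*n - 15*b + n^2 - 5*n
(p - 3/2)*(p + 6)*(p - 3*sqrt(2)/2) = p^3 - 3*sqrt(2)*p^2/2 + 9*p^2/2 - 27*sqrt(2)*p/4 - 9*p + 27*sqrt(2)/2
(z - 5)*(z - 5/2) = z^2 - 15*z/2 + 25/2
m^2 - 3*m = m*(m - 3)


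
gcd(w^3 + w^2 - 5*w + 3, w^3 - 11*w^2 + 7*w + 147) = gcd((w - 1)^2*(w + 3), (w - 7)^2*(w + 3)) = w + 3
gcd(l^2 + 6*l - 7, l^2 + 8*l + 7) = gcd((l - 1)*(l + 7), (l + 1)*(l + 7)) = l + 7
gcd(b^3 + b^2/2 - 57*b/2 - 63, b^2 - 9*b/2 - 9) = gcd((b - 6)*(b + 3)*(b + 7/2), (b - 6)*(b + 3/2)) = b - 6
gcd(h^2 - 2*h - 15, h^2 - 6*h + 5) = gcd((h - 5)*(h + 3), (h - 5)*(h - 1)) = h - 5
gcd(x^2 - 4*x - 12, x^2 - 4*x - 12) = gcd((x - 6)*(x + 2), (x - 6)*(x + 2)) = x^2 - 4*x - 12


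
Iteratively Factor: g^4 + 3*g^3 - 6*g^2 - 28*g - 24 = (g + 2)*(g^3 + g^2 - 8*g - 12) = (g + 2)^2*(g^2 - g - 6) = (g + 2)^3*(g - 3)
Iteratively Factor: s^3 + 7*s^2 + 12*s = (s + 3)*(s^2 + 4*s) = (s + 3)*(s + 4)*(s)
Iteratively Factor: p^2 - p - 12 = (p - 4)*(p + 3)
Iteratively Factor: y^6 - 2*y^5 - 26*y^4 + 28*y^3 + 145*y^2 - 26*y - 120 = (y + 2)*(y^5 - 4*y^4 - 18*y^3 + 64*y^2 + 17*y - 60) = (y + 2)*(y + 4)*(y^4 - 8*y^3 + 14*y^2 + 8*y - 15) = (y - 3)*(y + 2)*(y + 4)*(y^3 - 5*y^2 - y + 5) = (y - 3)*(y + 1)*(y + 2)*(y + 4)*(y^2 - 6*y + 5) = (y - 5)*(y - 3)*(y + 1)*(y + 2)*(y + 4)*(y - 1)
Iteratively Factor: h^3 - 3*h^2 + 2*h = (h - 1)*(h^2 - 2*h) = h*(h - 1)*(h - 2)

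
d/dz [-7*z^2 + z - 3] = 1 - 14*z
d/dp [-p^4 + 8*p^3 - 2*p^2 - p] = -4*p^3 + 24*p^2 - 4*p - 1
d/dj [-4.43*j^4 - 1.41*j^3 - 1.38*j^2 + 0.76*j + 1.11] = -17.72*j^3 - 4.23*j^2 - 2.76*j + 0.76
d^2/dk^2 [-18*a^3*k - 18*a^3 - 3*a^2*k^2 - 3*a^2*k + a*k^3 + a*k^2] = 2*a*(-3*a + 3*k + 1)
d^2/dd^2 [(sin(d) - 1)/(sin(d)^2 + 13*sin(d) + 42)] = (-sin(d)^5 + 17*sin(d)^4 + 293*sin(d)^3 + 541*sin(d)^2 - 2640*sin(d) - 1346)/(sin(d)^2 + 13*sin(d) + 42)^3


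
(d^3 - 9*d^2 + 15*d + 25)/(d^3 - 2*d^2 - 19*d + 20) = (d^2 - 4*d - 5)/(d^2 + 3*d - 4)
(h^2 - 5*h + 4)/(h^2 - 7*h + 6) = (h - 4)/(h - 6)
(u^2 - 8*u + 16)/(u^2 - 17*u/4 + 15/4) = 4*(u^2 - 8*u + 16)/(4*u^2 - 17*u + 15)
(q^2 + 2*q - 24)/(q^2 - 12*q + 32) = (q + 6)/(q - 8)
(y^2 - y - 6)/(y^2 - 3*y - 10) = (y - 3)/(y - 5)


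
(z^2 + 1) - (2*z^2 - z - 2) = -z^2 + z + 3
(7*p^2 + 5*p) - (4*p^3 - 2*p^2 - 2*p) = -4*p^3 + 9*p^2 + 7*p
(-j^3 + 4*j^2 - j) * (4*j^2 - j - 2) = -4*j^5 + 17*j^4 - 6*j^3 - 7*j^2 + 2*j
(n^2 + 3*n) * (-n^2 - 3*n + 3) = -n^4 - 6*n^3 - 6*n^2 + 9*n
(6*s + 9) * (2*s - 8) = 12*s^2 - 30*s - 72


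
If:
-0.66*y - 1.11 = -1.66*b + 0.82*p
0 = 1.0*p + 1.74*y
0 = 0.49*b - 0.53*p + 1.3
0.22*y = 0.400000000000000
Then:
No Solution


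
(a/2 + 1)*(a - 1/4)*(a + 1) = a^3/2 + 11*a^2/8 + 5*a/8 - 1/4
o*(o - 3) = o^2 - 3*o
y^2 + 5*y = y*(y + 5)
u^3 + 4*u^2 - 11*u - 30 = (u - 3)*(u + 2)*(u + 5)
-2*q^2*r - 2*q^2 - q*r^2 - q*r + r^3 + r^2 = (-2*q + r)*(q + r)*(r + 1)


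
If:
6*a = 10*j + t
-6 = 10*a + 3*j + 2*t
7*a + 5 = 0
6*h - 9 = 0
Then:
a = -5/7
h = 3/2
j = -4/7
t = 10/7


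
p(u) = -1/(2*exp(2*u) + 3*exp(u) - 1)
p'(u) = -(-4*exp(2*u) - 3*exp(u))/(2*exp(2*u) + 3*exp(u) - 1)^2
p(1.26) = -0.03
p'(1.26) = 0.05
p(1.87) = -0.01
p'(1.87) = 0.02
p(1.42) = -0.02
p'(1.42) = 0.04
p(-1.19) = -10.23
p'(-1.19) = 134.22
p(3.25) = -0.00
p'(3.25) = 0.00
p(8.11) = -0.00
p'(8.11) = 0.00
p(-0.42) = -0.55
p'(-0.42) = 1.10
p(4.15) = -0.00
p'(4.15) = 0.00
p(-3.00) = 1.18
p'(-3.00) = 0.22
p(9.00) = 0.00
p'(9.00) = 0.00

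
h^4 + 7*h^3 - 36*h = h*(h - 2)*(h + 3)*(h + 6)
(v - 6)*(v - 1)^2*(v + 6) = v^4 - 2*v^3 - 35*v^2 + 72*v - 36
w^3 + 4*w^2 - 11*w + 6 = (w - 1)^2*(w + 6)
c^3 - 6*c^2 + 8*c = c*(c - 4)*(c - 2)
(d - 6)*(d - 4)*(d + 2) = d^3 - 8*d^2 + 4*d + 48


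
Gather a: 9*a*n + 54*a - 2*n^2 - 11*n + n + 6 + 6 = a*(9*n + 54) - 2*n^2 - 10*n + 12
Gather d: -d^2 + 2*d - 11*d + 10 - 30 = -d^2 - 9*d - 20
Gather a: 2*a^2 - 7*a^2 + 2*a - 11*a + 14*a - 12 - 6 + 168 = -5*a^2 + 5*a + 150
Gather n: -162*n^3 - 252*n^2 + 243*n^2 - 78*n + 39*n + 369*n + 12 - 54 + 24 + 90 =-162*n^3 - 9*n^2 + 330*n + 72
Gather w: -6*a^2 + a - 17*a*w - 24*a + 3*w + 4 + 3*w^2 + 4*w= -6*a^2 - 23*a + 3*w^2 + w*(7 - 17*a) + 4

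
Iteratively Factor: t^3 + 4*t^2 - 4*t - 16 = (t + 2)*(t^2 + 2*t - 8) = (t - 2)*(t + 2)*(t + 4)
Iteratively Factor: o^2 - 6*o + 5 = (o - 1)*(o - 5)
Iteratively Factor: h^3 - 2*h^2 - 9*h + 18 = (h + 3)*(h^2 - 5*h + 6) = (h - 2)*(h + 3)*(h - 3)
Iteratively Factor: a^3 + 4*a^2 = (a + 4)*(a^2) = a*(a + 4)*(a)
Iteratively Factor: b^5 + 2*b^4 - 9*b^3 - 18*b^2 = (b)*(b^4 + 2*b^3 - 9*b^2 - 18*b) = b*(b + 2)*(b^3 - 9*b) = b^2*(b + 2)*(b^2 - 9) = b^2*(b + 2)*(b + 3)*(b - 3)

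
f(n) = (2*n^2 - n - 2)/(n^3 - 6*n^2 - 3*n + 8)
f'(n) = (4*n - 1)/(n^3 - 6*n^2 - 3*n + 8) + (-3*n^2 + 12*n + 3)*(2*n^2 - n - 2)/(n^3 - 6*n^2 - 3*n + 8)^2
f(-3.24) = -0.28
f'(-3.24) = -0.06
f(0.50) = -0.39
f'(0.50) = -0.43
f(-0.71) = -0.04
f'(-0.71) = -0.53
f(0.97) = -3.05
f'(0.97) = -92.68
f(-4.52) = -0.22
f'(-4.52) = -0.03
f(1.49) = -0.15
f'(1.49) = -0.44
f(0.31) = -0.32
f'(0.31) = -0.28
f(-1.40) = -1.44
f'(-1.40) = -9.44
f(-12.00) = -0.12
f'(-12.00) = -0.00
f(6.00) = -6.40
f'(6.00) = -23.42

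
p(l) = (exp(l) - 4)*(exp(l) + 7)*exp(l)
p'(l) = (exp(l) - 4)*(exp(l) + 7)*exp(l) + (exp(l) - 4)*exp(2*l) + (exp(l) + 7)*exp(2*l) = (3*exp(2*l) + 6*exp(l) - 28)*exp(l)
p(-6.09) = -0.06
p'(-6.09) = -0.06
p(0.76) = -36.38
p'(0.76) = -3.11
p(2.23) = 803.39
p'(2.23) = 2671.50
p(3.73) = 76447.21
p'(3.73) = 226464.22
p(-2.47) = -2.35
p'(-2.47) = -2.32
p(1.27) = -16.51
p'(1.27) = 111.83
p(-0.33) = -18.21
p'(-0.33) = -15.91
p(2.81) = 4945.09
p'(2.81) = 14937.76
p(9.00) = 532244993622.86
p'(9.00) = 1596538454733.87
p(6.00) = 66136937.51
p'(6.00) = 197945140.15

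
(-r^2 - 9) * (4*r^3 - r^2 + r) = -4*r^5 + r^4 - 37*r^3 + 9*r^2 - 9*r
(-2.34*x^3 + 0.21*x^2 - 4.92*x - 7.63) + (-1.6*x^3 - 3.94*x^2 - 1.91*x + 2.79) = -3.94*x^3 - 3.73*x^2 - 6.83*x - 4.84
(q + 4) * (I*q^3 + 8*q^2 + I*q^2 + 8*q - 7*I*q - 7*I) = I*q^4 + 8*q^3 + 5*I*q^3 + 40*q^2 - 3*I*q^2 + 32*q - 35*I*q - 28*I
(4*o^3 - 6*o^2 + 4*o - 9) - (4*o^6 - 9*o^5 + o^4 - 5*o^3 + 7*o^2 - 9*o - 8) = -4*o^6 + 9*o^5 - o^4 + 9*o^3 - 13*o^2 + 13*o - 1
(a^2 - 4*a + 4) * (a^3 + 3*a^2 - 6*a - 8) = a^5 - a^4 - 14*a^3 + 28*a^2 + 8*a - 32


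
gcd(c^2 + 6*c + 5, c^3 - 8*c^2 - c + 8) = c + 1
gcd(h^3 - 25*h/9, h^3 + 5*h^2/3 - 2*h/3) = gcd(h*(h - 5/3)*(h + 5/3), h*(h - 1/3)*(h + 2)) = h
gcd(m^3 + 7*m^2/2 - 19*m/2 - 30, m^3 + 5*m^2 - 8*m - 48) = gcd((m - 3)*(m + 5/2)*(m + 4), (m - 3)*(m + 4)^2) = m^2 + m - 12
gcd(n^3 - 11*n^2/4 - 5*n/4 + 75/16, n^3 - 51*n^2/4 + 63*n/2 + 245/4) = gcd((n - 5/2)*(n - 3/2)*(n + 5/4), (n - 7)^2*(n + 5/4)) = n + 5/4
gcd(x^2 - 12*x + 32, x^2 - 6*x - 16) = x - 8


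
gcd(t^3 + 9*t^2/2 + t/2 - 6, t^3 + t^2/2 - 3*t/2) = t^2 + t/2 - 3/2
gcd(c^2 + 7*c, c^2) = c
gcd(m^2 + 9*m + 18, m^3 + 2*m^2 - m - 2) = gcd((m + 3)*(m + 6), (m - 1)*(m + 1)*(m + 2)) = 1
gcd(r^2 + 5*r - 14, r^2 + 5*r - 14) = r^2 + 5*r - 14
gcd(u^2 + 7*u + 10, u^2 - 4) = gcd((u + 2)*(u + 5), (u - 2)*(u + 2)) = u + 2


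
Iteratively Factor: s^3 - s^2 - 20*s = (s + 4)*(s^2 - 5*s) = (s - 5)*(s + 4)*(s)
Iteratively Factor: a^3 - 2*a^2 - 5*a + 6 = (a - 3)*(a^2 + a - 2) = (a - 3)*(a + 2)*(a - 1)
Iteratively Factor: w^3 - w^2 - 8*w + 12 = (w - 2)*(w^2 + w - 6) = (w - 2)*(w + 3)*(w - 2)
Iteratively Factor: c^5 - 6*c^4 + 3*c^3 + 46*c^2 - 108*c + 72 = (c - 2)*(c^4 - 4*c^3 - 5*c^2 + 36*c - 36) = (c - 2)*(c + 3)*(c^3 - 7*c^2 + 16*c - 12) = (c - 2)^2*(c + 3)*(c^2 - 5*c + 6) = (c - 2)^3*(c + 3)*(c - 3)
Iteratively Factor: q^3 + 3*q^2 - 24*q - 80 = (q + 4)*(q^2 - q - 20) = (q + 4)^2*(q - 5)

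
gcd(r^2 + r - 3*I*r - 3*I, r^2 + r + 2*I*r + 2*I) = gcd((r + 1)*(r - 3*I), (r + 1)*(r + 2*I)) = r + 1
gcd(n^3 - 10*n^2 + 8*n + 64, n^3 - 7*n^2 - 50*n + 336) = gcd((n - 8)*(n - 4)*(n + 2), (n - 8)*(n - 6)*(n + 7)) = n - 8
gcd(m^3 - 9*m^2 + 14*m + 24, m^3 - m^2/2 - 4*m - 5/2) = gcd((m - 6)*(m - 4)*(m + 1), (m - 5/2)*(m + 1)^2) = m + 1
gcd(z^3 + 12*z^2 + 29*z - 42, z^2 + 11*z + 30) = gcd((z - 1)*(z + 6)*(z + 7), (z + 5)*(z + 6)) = z + 6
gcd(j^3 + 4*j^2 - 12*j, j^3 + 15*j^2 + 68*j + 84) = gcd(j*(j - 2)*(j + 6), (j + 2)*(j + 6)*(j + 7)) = j + 6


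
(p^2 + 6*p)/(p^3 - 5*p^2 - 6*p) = (p + 6)/(p^2 - 5*p - 6)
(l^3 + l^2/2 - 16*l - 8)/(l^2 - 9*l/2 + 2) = (2*l^2 + 9*l + 4)/(2*l - 1)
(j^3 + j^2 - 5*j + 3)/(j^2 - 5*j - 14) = (-j^3 - j^2 + 5*j - 3)/(-j^2 + 5*j + 14)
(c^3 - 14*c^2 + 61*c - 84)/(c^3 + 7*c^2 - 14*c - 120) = (c^2 - 10*c + 21)/(c^2 + 11*c + 30)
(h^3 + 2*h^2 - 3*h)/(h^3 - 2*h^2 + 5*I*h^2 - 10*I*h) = (h^2 + 2*h - 3)/(h^2 + h*(-2 + 5*I) - 10*I)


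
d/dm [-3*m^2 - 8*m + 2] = -6*m - 8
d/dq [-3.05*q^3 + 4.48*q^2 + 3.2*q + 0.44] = -9.15*q^2 + 8.96*q + 3.2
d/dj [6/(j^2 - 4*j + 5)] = 12*(2 - j)/(j^2 - 4*j + 5)^2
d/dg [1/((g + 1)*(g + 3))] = 2*(-g - 2)/(g^4 + 8*g^3 + 22*g^2 + 24*g + 9)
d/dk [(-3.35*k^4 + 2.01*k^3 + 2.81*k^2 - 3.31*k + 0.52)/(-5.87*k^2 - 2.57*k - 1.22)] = (39.329*k^5 + 14.0298*k^4 + 6.0166*k^3 - 34.008*k^2 - 0.7516*k + 5.3746)/(34.4569*k^4 + 30.1718*k^3 + 20.9277*k^2 + 6.2708*k + 1.4884)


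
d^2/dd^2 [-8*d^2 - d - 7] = -16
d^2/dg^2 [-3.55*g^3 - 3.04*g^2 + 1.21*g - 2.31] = -21.3*g - 6.08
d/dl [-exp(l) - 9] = -exp(l)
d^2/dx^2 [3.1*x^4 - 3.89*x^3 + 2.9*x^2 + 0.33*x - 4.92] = 37.2*x^2 - 23.34*x + 5.8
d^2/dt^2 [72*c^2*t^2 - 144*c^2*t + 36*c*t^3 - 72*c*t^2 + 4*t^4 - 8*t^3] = 144*c^2 + 216*c*t - 144*c + 48*t^2 - 48*t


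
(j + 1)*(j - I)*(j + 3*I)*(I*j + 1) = I*j^4 - j^3 + I*j^3 - j^2 + 5*I*j^2 + 3*j + 5*I*j + 3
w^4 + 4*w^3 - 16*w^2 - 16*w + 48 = (w - 2)^2*(w + 2)*(w + 6)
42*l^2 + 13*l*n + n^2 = (6*l + n)*(7*l + n)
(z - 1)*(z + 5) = z^2 + 4*z - 5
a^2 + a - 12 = (a - 3)*(a + 4)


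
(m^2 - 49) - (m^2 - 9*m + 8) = 9*m - 57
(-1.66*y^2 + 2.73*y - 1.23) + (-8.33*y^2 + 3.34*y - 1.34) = -9.99*y^2 + 6.07*y - 2.57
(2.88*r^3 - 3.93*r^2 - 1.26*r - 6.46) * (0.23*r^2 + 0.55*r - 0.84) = 0.6624*r^5 + 0.6801*r^4 - 4.8705*r^3 + 1.1224*r^2 - 2.4946*r + 5.4264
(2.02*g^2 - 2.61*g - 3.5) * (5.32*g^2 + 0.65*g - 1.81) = 10.7464*g^4 - 12.5722*g^3 - 23.9727*g^2 + 2.4491*g + 6.335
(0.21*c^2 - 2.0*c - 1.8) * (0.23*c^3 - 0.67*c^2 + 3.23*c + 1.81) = 0.0483*c^5 - 0.6007*c^4 + 1.6043*c^3 - 4.8739*c^2 - 9.434*c - 3.258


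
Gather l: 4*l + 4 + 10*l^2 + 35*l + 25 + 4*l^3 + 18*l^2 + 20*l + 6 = 4*l^3 + 28*l^2 + 59*l + 35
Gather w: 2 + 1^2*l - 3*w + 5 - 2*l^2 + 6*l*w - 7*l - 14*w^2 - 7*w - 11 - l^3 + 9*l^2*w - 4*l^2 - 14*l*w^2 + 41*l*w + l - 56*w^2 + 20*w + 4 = -l^3 - 6*l^2 - 5*l + w^2*(-14*l - 70) + w*(9*l^2 + 47*l + 10)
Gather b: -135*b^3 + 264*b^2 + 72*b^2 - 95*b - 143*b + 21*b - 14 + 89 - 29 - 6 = -135*b^3 + 336*b^2 - 217*b + 40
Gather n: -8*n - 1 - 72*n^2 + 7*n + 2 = -72*n^2 - n + 1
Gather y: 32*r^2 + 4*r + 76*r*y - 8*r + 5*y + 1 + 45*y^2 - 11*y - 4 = 32*r^2 - 4*r + 45*y^2 + y*(76*r - 6) - 3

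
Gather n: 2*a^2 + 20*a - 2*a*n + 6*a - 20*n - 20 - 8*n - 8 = 2*a^2 + 26*a + n*(-2*a - 28) - 28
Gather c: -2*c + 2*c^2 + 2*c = 2*c^2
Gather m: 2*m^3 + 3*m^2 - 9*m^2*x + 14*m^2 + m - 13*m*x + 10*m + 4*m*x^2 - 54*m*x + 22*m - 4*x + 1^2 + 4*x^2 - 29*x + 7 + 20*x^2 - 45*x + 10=2*m^3 + m^2*(17 - 9*x) + m*(4*x^2 - 67*x + 33) + 24*x^2 - 78*x + 18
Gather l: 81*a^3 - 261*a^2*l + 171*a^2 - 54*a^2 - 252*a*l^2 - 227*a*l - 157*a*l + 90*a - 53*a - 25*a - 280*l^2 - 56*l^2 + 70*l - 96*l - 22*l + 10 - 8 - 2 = 81*a^3 + 117*a^2 + 12*a + l^2*(-252*a - 336) + l*(-261*a^2 - 384*a - 48)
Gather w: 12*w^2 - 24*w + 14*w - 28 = 12*w^2 - 10*w - 28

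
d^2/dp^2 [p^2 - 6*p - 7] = 2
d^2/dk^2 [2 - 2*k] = 0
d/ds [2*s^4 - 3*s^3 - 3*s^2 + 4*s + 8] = 8*s^3 - 9*s^2 - 6*s + 4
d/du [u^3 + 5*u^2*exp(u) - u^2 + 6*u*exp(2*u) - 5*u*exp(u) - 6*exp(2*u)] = 5*u^2*exp(u) + 3*u^2 + 12*u*exp(2*u) + 5*u*exp(u) - 2*u - 6*exp(2*u) - 5*exp(u)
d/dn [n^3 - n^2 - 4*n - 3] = 3*n^2 - 2*n - 4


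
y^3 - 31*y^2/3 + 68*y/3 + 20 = (y - 6)*(y - 5)*(y + 2/3)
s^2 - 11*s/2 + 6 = (s - 4)*(s - 3/2)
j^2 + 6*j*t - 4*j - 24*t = (j - 4)*(j + 6*t)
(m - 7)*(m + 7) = m^2 - 49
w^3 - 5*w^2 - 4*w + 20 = (w - 5)*(w - 2)*(w + 2)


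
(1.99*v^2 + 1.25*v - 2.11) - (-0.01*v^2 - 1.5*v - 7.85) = 2.0*v^2 + 2.75*v + 5.74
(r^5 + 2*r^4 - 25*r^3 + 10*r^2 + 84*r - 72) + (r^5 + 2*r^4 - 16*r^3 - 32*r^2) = 2*r^5 + 4*r^4 - 41*r^3 - 22*r^2 + 84*r - 72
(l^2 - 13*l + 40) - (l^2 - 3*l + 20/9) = 340/9 - 10*l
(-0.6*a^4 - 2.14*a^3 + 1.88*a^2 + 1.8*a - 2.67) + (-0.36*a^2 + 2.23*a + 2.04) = -0.6*a^4 - 2.14*a^3 + 1.52*a^2 + 4.03*a - 0.63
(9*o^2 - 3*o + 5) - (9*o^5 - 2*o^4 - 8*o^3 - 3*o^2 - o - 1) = -9*o^5 + 2*o^4 + 8*o^3 + 12*o^2 - 2*o + 6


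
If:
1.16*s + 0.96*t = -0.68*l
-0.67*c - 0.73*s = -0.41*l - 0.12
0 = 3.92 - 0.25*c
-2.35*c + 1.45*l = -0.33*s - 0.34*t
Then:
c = 15.68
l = 30.67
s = 3.00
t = -25.35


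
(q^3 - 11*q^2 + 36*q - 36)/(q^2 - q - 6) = (q^2 - 8*q + 12)/(q + 2)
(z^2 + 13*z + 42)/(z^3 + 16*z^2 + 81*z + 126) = 1/(z + 3)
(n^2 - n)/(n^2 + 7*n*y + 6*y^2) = n*(n - 1)/(n^2 + 7*n*y + 6*y^2)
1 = 1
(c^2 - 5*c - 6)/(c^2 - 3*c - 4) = (c - 6)/(c - 4)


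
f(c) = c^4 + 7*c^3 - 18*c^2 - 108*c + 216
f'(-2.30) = 37.22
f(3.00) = 0.00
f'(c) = 4*c^3 + 21*c^2 - 36*c - 108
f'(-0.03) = -106.90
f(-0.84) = 290.37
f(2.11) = -6.44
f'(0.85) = -120.97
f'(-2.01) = 16.72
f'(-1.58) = -14.47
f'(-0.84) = -65.31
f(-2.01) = 319.84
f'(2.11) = -52.89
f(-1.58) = 320.33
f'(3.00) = 81.00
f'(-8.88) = -933.29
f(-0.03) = 219.22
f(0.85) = 116.02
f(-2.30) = 312.00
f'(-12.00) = -3564.00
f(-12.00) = 7560.00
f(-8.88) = 1072.09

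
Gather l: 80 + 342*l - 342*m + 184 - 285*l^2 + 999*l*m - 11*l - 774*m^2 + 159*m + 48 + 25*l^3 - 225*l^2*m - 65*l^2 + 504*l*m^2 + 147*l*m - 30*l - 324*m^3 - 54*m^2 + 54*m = 25*l^3 + l^2*(-225*m - 350) + l*(504*m^2 + 1146*m + 301) - 324*m^3 - 828*m^2 - 129*m + 312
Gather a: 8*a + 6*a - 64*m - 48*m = 14*a - 112*m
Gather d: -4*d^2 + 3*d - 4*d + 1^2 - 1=-4*d^2 - d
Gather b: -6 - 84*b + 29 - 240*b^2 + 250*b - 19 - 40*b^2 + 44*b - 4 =-280*b^2 + 210*b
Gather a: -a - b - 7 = -a - b - 7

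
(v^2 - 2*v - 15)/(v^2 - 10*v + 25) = (v + 3)/(v - 5)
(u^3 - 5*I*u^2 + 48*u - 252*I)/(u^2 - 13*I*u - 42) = (u^2 + I*u + 42)/(u - 7*I)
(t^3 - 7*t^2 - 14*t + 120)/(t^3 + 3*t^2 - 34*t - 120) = (t - 5)/(t + 5)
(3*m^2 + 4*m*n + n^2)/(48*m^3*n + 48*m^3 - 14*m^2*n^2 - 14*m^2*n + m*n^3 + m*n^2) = (3*m^2 + 4*m*n + n^2)/(m*(48*m^2*n + 48*m^2 - 14*m*n^2 - 14*m*n + n^3 + n^2))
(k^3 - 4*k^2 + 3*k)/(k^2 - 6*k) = (k^2 - 4*k + 3)/(k - 6)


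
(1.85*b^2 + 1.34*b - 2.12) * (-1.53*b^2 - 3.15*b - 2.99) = -2.8305*b^4 - 7.8777*b^3 - 6.5089*b^2 + 2.6714*b + 6.3388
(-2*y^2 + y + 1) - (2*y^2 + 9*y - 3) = -4*y^2 - 8*y + 4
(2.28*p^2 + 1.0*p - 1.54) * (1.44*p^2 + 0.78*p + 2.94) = 3.2832*p^4 + 3.2184*p^3 + 5.2656*p^2 + 1.7388*p - 4.5276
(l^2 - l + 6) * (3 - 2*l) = -2*l^3 + 5*l^2 - 15*l + 18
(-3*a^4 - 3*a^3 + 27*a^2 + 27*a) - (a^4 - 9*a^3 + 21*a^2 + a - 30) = -4*a^4 + 6*a^3 + 6*a^2 + 26*a + 30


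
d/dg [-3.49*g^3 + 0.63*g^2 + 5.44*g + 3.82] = -10.47*g^2 + 1.26*g + 5.44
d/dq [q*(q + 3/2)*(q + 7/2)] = 3*q^2 + 10*q + 21/4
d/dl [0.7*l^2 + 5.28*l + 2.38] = 1.4*l + 5.28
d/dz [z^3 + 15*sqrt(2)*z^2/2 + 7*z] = 3*z^2 + 15*sqrt(2)*z + 7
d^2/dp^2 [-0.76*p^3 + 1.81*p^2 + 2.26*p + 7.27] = 3.62 - 4.56*p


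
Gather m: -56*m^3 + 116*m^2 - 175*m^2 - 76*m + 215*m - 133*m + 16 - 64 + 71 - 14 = -56*m^3 - 59*m^2 + 6*m + 9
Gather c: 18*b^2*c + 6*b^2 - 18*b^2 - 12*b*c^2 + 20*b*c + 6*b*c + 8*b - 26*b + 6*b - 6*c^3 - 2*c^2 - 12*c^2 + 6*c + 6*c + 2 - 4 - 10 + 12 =-12*b^2 - 12*b - 6*c^3 + c^2*(-12*b - 14) + c*(18*b^2 + 26*b + 12)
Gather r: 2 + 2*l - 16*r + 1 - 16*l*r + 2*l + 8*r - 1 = 4*l + r*(-16*l - 8) + 2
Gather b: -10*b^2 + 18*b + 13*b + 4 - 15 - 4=-10*b^2 + 31*b - 15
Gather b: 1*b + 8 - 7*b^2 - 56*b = -7*b^2 - 55*b + 8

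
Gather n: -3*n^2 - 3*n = -3*n^2 - 3*n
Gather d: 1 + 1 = 2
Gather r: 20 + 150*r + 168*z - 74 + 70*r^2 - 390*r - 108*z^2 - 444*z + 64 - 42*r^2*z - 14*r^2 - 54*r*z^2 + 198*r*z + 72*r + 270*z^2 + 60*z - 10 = r^2*(56 - 42*z) + r*(-54*z^2 + 198*z - 168) + 162*z^2 - 216*z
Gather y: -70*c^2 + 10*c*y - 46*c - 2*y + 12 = -70*c^2 - 46*c + y*(10*c - 2) + 12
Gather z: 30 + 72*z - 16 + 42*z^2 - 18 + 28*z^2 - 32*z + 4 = 70*z^2 + 40*z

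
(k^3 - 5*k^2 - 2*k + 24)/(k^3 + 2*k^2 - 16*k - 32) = (k - 3)/(k + 4)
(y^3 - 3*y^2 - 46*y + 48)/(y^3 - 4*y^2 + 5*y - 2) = (y^2 - 2*y - 48)/(y^2 - 3*y + 2)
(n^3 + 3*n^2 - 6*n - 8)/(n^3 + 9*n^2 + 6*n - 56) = (n + 1)/(n + 7)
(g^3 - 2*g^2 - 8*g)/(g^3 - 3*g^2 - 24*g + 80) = g*(g + 2)/(g^2 + g - 20)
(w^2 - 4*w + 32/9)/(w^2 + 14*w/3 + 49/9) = (9*w^2 - 36*w + 32)/(9*w^2 + 42*w + 49)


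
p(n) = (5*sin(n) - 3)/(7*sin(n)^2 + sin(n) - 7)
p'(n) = (-14*sin(n)*cos(n) - cos(n))*(5*sin(n) - 3)/(7*sin(n)^2 + sin(n) - 7)^2 + 5*cos(n)/(7*sin(n)^2 + sin(n) - 7) = (-35*sin(n)^2 + 42*sin(n) - 32)*cos(n)/(sin(n) - 7*cos(n)^2)^2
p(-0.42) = 0.81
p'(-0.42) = -1.29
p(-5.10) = -21.94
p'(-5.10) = -1584.57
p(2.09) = -1.57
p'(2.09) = 14.87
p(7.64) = 2.85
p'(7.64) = -11.83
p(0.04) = 0.40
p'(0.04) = -0.63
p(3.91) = 1.50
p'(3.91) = 3.02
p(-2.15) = 2.45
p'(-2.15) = 5.83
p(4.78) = 7.76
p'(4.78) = -6.93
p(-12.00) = 0.07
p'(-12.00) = -0.83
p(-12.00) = 0.07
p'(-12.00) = -0.83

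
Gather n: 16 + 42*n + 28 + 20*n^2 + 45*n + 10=20*n^2 + 87*n + 54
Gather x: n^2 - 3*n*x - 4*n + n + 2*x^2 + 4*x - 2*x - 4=n^2 - 3*n + 2*x^2 + x*(2 - 3*n) - 4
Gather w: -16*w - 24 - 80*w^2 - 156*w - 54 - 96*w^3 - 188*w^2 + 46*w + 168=-96*w^3 - 268*w^2 - 126*w + 90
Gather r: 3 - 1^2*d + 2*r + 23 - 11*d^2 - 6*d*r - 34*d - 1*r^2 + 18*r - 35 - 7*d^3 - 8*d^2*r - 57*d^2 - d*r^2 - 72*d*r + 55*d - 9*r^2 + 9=-7*d^3 - 68*d^2 + 20*d + r^2*(-d - 10) + r*(-8*d^2 - 78*d + 20)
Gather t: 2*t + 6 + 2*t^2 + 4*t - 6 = 2*t^2 + 6*t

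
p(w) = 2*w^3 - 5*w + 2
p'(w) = 6*w^2 - 5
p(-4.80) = -195.18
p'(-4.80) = 133.24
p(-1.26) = 4.30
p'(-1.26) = 4.53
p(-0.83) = 5.01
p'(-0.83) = -0.87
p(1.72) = 3.58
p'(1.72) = 12.75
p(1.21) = -0.51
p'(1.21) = 3.78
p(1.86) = 5.57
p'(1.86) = 15.76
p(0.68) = -0.77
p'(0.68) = -2.23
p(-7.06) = -666.49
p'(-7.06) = 294.06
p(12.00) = 3398.00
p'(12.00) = 859.00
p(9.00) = 1415.00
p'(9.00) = 481.00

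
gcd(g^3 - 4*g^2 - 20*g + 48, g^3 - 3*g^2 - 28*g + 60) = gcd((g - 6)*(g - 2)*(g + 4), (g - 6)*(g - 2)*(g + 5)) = g^2 - 8*g + 12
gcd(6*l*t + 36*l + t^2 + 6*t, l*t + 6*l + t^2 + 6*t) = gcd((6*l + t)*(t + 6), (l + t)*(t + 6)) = t + 6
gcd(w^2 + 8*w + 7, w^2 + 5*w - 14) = w + 7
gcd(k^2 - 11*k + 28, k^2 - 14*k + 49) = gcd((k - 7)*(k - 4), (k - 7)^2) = k - 7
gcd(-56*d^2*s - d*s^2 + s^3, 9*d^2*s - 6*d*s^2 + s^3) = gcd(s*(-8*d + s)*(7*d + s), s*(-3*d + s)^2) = s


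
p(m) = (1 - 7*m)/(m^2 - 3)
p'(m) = -2*m*(1 - 7*m)/(m^2 - 3)^2 - 7/(m^2 - 3) = (7*m^2 - 2*m + 21)/(m^4 - 6*m^2 + 9)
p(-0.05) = -0.45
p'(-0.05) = 2.35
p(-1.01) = -4.08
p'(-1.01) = 7.69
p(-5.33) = 1.51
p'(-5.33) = 0.36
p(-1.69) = -89.16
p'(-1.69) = 2142.86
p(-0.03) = -0.40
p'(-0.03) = 2.34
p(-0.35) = -1.20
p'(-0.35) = 2.72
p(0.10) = -0.10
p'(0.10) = 2.33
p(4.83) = -1.61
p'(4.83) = 0.42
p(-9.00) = 0.82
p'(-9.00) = 0.10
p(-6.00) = 1.30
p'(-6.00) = 0.26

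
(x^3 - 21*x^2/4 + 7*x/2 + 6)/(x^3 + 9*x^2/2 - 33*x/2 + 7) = (4*x^2 - 13*x - 12)/(2*(2*x^2 + 13*x - 7))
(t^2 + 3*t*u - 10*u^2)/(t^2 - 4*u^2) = (t + 5*u)/(t + 2*u)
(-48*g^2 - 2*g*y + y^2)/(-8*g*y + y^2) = (6*g + y)/y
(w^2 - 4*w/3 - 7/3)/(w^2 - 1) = (w - 7/3)/(w - 1)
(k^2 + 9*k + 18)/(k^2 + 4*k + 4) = (k^2 + 9*k + 18)/(k^2 + 4*k + 4)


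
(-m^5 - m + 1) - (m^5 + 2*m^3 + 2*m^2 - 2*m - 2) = -2*m^5 - 2*m^3 - 2*m^2 + m + 3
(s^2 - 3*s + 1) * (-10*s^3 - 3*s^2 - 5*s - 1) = -10*s^5 + 27*s^4 - 6*s^3 + 11*s^2 - 2*s - 1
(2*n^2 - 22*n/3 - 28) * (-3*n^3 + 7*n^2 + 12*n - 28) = -6*n^5 + 36*n^4 + 170*n^3/3 - 340*n^2 - 392*n/3 + 784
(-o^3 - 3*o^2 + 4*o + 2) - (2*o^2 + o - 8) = -o^3 - 5*o^2 + 3*o + 10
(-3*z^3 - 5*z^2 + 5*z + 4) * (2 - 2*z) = 6*z^4 + 4*z^3 - 20*z^2 + 2*z + 8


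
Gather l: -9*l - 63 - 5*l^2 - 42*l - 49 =-5*l^2 - 51*l - 112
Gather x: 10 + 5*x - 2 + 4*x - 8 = 9*x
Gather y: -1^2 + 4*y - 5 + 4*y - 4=8*y - 10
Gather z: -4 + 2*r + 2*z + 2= 2*r + 2*z - 2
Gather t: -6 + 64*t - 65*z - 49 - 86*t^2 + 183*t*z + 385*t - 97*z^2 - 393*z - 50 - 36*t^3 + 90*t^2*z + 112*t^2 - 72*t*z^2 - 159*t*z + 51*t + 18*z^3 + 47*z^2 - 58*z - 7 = -36*t^3 + t^2*(90*z + 26) + t*(-72*z^2 + 24*z + 500) + 18*z^3 - 50*z^2 - 516*z - 112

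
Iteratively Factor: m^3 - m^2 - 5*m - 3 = (m - 3)*(m^2 + 2*m + 1) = (m - 3)*(m + 1)*(m + 1)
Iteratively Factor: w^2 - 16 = (w + 4)*(w - 4)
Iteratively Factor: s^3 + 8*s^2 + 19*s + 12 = (s + 4)*(s^2 + 4*s + 3) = (s + 1)*(s + 4)*(s + 3)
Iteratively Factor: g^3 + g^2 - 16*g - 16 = (g + 1)*(g^2 - 16) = (g - 4)*(g + 1)*(g + 4)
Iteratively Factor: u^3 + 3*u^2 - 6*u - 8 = (u + 4)*(u^2 - u - 2) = (u + 1)*(u + 4)*(u - 2)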